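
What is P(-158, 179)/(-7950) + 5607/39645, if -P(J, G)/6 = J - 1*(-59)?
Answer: 77876/1167325 ≈ 0.066713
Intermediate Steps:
P(J, G) = -354 - 6*J (P(J, G) = -6*(J - 1*(-59)) = -6*(J + 59) = -6*(59 + J) = -354 - 6*J)
P(-158, 179)/(-7950) + 5607/39645 = (-354 - 6*(-158))/(-7950) + 5607/39645 = (-354 + 948)*(-1/7950) + 5607*(1/39645) = 594*(-1/7950) + 623/4405 = -99/1325 + 623/4405 = 77876/1167325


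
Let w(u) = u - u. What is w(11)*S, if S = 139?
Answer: 0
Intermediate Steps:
w(u) = 0
w(11)*S = 0*139 = 0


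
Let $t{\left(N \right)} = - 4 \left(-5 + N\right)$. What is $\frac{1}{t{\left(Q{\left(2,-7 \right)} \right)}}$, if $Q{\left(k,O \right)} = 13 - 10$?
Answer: $\frac{1}{8} \approx 0.125$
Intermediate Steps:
$Q{\left(k,O \right)} = 3$
$t{\left(N \right)} = 20 - 4 N$
$\frac{1}{t{\left(Q{\left(2,-7 \right)} \right)}} = \frac{1}{20 - 12} = \frac{1}{8}$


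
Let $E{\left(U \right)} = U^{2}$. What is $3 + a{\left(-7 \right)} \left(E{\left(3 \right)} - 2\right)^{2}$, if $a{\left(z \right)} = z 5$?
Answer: $-1712$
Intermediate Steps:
$a{\left(z \right)} = 5 z$
$3 + a{\left(-7 \right)} \left(E{\left(3 \right)} - 2\right)^{2} = 3 + 5 \left(-7\right) \left(3^{2} - 2\right)^{2} = 3 - 35 \left(9 - 2\right)^{2} = 3 - 35 \cdot 7^{2} = 3 - 1715 = -1712$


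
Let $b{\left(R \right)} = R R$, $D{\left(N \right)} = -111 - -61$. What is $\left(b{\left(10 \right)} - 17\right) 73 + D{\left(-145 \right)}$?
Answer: $6009$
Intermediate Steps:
$D{\left(N \right)} = -50$ ($D{\left(N \right)} = -111 + 61 = -50$)
$b{\left(R \right)} = R^{2}$
$\left(b{\left(10 \right)} - 17\right) 73 + D{\left(-145 \right)} = \left(10^{2} - 17\right) 73 - 50 = \left(100 - 17\right) 73 - 50 = 83 \cdot 73 - 50 = 6059 - 50 = 6009$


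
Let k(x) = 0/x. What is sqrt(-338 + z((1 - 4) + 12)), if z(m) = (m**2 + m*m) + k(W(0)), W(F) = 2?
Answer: 4*I*sqrt(11) ≈ 13.266*I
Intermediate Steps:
k(x) = 0
z(m) = 2*m**2 (z(m) = (m**2 + m*m) + 0 = (m**2 + m**2) + 0 = 2*m**2 + 0 = 2*m**2)
sqrt(-338 + z((1 - 4) + 12)) = sqrt(-338 + 2*((1 - 4) + 12)**2) = sqrt(-338 + 2*(-3 + 12)**2) = sqrt(-338 + 2*9**2) = sqrt(-338 + 2*81) = sqrt(-338 + 162) = sqrt(-176) = 4*I*sqrt(11)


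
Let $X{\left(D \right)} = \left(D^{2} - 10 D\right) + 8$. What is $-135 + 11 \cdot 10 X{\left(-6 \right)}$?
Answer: $11305$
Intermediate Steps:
$X{\left(D \right)} = 8 + D^{2} - 10 D$
$-135 + 11 \cdot 10 X{\left(-6 \right)} = -135 + 11 \cdot 10 \left(8 + \left(-6\right)^{2} - -60\right) = -135 + 110 \left(8 + 36 + 60\right) = -135 + 110 \cdot 104 = -135 + 11440 = 11305$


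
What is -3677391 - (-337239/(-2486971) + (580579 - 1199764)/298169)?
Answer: -2726922463358634465/741537656099 ≈ -3.6774e+6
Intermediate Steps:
-3677391 - (-337239/(-2486971) + (580579 - 1199764)/298169) = -3677391 - (-337239*(-1/2486971) - 619185*1/298169) = -3677391 - (337239/2486971 - 619185/298169) = -3677391 - 1*(-1439340923244/741537656099) = -3677391 + 1439340923244/741537656099 = -2726922463358634465/741537656099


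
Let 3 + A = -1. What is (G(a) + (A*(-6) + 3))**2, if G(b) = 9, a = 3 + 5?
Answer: 1296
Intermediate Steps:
A = -4 (A = -3 - 1 = -4)
a = 8
(G(a) + (A*(-6) + 3))**2 = (9 + (-4*(-6) + 3))**2 = (9 + (24 + 3))**2 = (9 + 27)**2 = 36**2 = 1296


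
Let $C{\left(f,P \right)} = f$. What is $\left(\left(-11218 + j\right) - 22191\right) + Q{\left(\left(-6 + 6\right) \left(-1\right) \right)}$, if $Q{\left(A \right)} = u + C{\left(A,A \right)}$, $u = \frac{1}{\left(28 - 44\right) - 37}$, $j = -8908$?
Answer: $- \frac{2242802}{53} \approx -42317.0$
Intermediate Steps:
$u = - \frac{1}{53}$ ($u = \frac{1}{-16 - 37} = \frac{1}{-53} = - \frac{1}{53} \approx -0.018868$)
$Q{\left(A \right)} = - \frac{1}{53} + A$
$\left(\left(-11218 + j\right) - 22191\right) + Q{\left(\left(-6 + 6\right) \left(-1\right) \right)} = \left(\left(-11218 - 8908\right) - 22191\right) - \left(\frac{1}{53} - \left(-6 + 6\right) \left(-1\right)\right) = \left(-20126 - 22191\right) + \left(- \frac{1}{53} + 0 \left(-1\right)\right) = -42317 + \left(- \frac{1}{53} + 0\right) = -42317 - \frac{1}{53} = - \frac{2242802}{53}$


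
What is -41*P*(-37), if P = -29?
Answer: -43993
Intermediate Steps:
-41*P*(-37) = -41*(-29)*(-37) = 1189*(-37) = -43993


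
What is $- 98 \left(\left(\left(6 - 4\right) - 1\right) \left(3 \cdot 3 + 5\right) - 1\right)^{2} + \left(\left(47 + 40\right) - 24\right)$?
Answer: $-16499$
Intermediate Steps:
$- 98 \left(\left(\left(6 - 4\right) - 1\right) \left(3 \cdot 3 + 5\right) - 1\right)^{2} + \left(\left(47 + 40\right) - 24\right) = - 98 \left(\left(\left(6 - 4\right) - 1\right) \left(9 + 5\right) - 1\right)^{2} + \left(87 - 24\right) = - 98 \left(\left(2 - 1\right) 14 - 1\right)^{2} + 63 = - 98 \left(1 \cdot 14 - 1\right)^{2} + 63 = - 98 \left(14 - 1\right)^{2} + 63 = - 98 \cdot 13^{2} + 63 = \left(-98\right) 169 + 63 = -16562 + 63 = -16499$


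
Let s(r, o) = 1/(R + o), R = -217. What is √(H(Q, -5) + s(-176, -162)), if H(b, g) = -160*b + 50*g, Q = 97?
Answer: I*√2265218949/379 ≈ 125.58*I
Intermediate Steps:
s(r, o) = 1/(-217 + o)
√(H(Q, -5) + s(-176, -162)) = √((-160*97 + 50*(-5)) + 1/(-217 - 162)) = √((-15520 - 250) + 1/(-379)) = √(-15770 - 1/379) = √(-5976831/379) = I*√2265218949/379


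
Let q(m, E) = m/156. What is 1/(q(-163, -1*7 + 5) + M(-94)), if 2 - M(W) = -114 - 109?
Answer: 156/34937 ≈ 0.0044652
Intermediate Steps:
q(m, E) = m/156 (q(m, E) = m*(1/156) = m/156)
M(W) = 225 (M(W) = 2 - (-114 - 109) = 2 - 1*(-223) = 2 + 223 = 225)
1/(q(-163, -1*7 + 5) + M(-94)) = 1/((1/156)*(-163) + 225) = 1/(-163/156 + 225) = 1/(34937/156) = 156/34937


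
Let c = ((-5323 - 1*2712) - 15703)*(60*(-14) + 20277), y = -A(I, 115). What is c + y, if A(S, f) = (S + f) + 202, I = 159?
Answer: -461395982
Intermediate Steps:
A(S, f) = 202 + S + f
y = -476 (y = -(202 + 159 + 115) = -1*476 = -476)
c = -461395506 (c = ((-5323 - 2712) - 15703)*(-840 + 20277) = (-8035 - 15703)*19437 = -23738*19437 = -461395506)
c + y = -461395506 - 476 = -461395982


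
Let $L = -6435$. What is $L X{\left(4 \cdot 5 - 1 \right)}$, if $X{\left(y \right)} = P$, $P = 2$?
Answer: $-12870$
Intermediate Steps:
$X{\left(y \right)} = 2$
$L X{\left(4 \cdot 5 - 1 \right)} = \left(-6435\right) 2 = -12870$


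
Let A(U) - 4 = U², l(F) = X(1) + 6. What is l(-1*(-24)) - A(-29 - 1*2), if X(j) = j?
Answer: -958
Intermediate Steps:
l(F) = 7 (l(F) = 1 + 6 = 7)
A(U) = 4 + U²
l(-1*(-24)) - A(-29 - 1*2) = 7 - (4 + (-29 - 1*2)²) = 7 - (4 + (-29 - 2)²) = 7 - (4 + (-31)²) = 7 - (4 + 961) = 7 - 1*965 = 7 - 965 = -958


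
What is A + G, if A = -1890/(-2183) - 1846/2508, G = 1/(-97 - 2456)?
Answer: 220103/1701678 ≈ 0.12934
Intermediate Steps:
G = -1/2553 (G = 1/(-2553) = -1/2553 ≈ -0.00039170)
A = 355151/2737482 (A = -1890*(-1/2183) - 1846*1/2508 = 1890/2183 - 923/1254 = 355151/2737482 ≈ 0.12974)
A + G = 355151/2737482 - 1/2553 = 220103/1701678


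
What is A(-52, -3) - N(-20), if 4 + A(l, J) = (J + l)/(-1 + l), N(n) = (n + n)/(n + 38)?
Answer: -353/477 ≈ -0.74004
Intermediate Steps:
N(n) = 2*n/(38 + n) (N(n) = (2*n)/(38 + n) = 2*n/(38 + n))
A(l, J) = -4 + (J + l)/(-1 + l)
A(-52, -3) - N(-20) = (4 - 3 - 3*(-52))/(-1 - 52) - 2*(-20)/(38 - 20) = (4 - 3 + 156)/(-53) - 2*(-20)/18 = -1/53*157 - 2*(-20)/18 = -157/53 - 1*(-20/9) = -157/53 + 20/9 = -353/477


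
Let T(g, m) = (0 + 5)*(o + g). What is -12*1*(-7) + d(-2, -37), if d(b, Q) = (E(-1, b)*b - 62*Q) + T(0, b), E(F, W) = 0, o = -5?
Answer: 2353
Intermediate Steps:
T(g, m) = -25 + 5*g (T(g, m) = (0 + 5)*(-5 + g) = 5*(-5 + g) = -25 + 5*g)
d(b, Q) = -25 - 62*Q (d(b, Q) = (0*b - 62*Q) + (-25 + 5*0) = (0 - 62*Q) + (-25 + 0) = -62*Q - 25 = -25 - 62*Q)
-12*1*(-7) + d(-2, -37) = -12*1*(-7) + (-25 - 62*(-37)) = -12*(-7) + (-25 + 2294) = 84 + 2269 = 2353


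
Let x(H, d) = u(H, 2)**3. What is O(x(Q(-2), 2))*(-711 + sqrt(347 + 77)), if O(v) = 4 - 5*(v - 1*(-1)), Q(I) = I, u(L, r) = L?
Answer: -27729 + 78*sqrt(106) ≈ -26926.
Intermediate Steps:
x(H, d) = H**3
O(v) = -1 - 5*v (O(v) = 4 - 5*(v + 1) = 4 - 5*(1 + v) = 4 + (-5 - 5*v) = -1 - 5*v)
O(x(Q(-2), 2))*(-711 + sqrt(347 + 77)) = (-1 - 5*(-2)**3)*(-711 + sqrt(347 + 77)) = (-1 - 5*(-8))*(-711 + sqrt(424)) = (-1 + 40)*(-711 + 2*sqrt(106)) = 39*(-711 + 2*sqrt(106)) = -27729 + 78*sqrt(106)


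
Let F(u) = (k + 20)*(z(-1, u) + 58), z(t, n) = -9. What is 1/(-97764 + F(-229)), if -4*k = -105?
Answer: -4/381991 ≈ -1.0471e-5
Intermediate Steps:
k = 105/4 (k = -¼*(-105) = 105/4 ≈ 26.250)
F(u) = 9065/4 (F(u) = (105/4 + 20)*(-9 + 58) = (185/4)*49 = 9065/4)
1/(-97764 + F(-229)) = 1/(-97764 + 9065/4) = 1/(-381991/4) = -4/381991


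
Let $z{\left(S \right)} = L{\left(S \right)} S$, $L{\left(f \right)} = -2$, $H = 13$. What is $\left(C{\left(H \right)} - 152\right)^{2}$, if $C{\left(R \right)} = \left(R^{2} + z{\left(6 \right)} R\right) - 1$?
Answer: $19600$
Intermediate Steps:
$z{\left(S \right)} = - 2 S$
$C{\left(R \right)} = -1 + R^{2} - 12 R$ ($C{\left(R \right)} = \left(R^{2} + \left(-2\right) 6 R\right) - 1 = \left(R^{2} - 12 R\right) - 1 = -1 + R^{2} - 12 R$)
$\left(C{\left(H \right)} - 152\right)^{2} = \left(\left(-1 + 13^{2} - 156\right) - 152\right)^{2} = \left(\left(-1 + 169 - 156\right) - 152\right)^{2} = \left(12 - 152\right)^{2} = \left(-140\right)^{2} = 19600$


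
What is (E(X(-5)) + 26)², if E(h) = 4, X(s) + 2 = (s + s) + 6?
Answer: 900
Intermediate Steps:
X(s) = 4 + 2*s (X(s) = -2 + ((s + s) + 6) = -2 + (2*s + 6) = -2 + (6 + 2*s) = 4 + 2*s)
(E(X(-5)) + 26)² = (4 + 26)² = 30² = 900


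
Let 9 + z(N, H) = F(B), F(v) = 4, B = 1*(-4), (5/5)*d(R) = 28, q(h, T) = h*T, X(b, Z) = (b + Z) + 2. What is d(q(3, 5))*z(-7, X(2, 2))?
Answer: -140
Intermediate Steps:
X(b, Z) = 2 + Z + b (X(b, Z) = (Z + b) + 2 = 2 + Z + b)
q(h, T) = T*h
d(R) = 28
B = -4
z(N, H) = -5 (z(N, H) = -9 + 4 = -5)
d(q(3, 5))*z(-7, X(2, 2)) = 28*(-5) = -140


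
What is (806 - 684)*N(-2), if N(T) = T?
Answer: -244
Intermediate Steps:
(806 - 684)*N(-2) = (806 - 684)*(-2) = 122*(-2) = -244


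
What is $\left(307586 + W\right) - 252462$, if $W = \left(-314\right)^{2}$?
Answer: $153720$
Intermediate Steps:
$W = 98596$
$\left(307586 + W\right) - 252462 = \left(307586 + 98596\right) - 252462 = 406182 - 252462 = 153720$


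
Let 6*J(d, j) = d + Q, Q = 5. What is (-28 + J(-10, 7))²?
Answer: 29929/36 ≈ 831.36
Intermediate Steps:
J(d, j) = ⅚ + d/6 (J(d, j) = (d + 5)/6 = (5 + d)/6 = ⅚ + d/6)
(-28 + J(-10, 7))² = (-28 + (⅚ + (⅙)*(-10)))² = (-28 + (⅚ - 5/3))² = (-28 - ⅚)² = (-173/6)² = 29929/36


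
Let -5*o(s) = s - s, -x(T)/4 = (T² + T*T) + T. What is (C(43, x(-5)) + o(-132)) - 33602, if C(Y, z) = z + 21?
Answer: -33761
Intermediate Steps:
x(T) = -8*T² - 4*T (x(T) = -4*((T² + T*T) + T) = -4*((T² + T²) + T) = -4*(2*T² + T) = -4*(T + 2*T²) = -8*T² - 4*T)
o(s) = 0 (o(s) = -(s - s)/5 = -⅕*0 = 0)
C(Y, z) = 21 + z
(C(43, x(-5)) + o(-132)) - 33602 = ((21 - 4*(-5)*(1 + 2*(-5))) + 0) - 33602 = ((21 - 4*(-5)*(1 - 10)) + 0) - 33602 = ((21 - 4*(-5)*(-9)) + 0) - 33602 = ((21 - 180) + 0) - 33602 = (-159 + 0) - 33602 = -159 - 33602 = -33761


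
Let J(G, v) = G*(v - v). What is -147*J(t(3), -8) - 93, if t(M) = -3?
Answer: -93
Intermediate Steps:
J(G, v) = 0 (J(G, v) = G*0 = 0)
-147*J(t(3), -8) - 93 = -147*0 - 93 = 0 - 93 = -93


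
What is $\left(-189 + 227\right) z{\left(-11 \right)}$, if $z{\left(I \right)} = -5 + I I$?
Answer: $4408$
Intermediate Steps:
$z{\left(I \right)} = -5 + I^{2}$
$\left(-189 + 227\right) z{\left(-11 \right)} = \left(-189 + 227\right) \left(-5 + \left(-11\right)^{2}\right) = 38 \left(-5 + 121\right) = 38 \cdot 116 = 4408$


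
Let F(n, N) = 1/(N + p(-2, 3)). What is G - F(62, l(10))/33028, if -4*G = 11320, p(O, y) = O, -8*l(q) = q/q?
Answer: -397244268/140369 ≈ -2830.0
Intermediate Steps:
l(q) = -⅛ (l(q) = -q/(8*q) = -⅛*1 = -⅛)
F(n, N) = 1/(-2 + N) (F(n, N) = 1/(N - 2) = 1/(-2 + N))
G = -2830 (G = -¼*11320 = -2830)
G - F(62, l(10))/33028 = -2830 - 1/((-2 - ⅛)*33028) = -2830 - 1/((-17/8)*33028) = -2830 - (-8)/(17*33028) = -2830 - 1*(-2/140369) = -2830 + 2/140369 = -397244268/140369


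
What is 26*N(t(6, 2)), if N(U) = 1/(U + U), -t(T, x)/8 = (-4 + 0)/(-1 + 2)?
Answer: 13/32 ≈ 0.40625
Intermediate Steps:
t(T, x) = 32 (t(T, x) = -8*(-4 + 0)/(-1 + 2) = -(-32)/1 = -(-32) = -8*(-4) = 32)
N(U) = 1/(2*U)
26*N(t(6, 2)) = 26*((1/2)/32) = 26*((1/2)*(1/32)) = 26*(1/64) = 13/32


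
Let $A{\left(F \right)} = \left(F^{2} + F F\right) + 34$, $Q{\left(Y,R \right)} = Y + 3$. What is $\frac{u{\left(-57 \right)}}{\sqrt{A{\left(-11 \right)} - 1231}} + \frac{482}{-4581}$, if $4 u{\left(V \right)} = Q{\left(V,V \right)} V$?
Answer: $- \frac{482}{4581} - \frac{1539 i \sqrt{955}}{1910} \approx -0.10522 - 24.9 i$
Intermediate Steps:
$Q{\left(Y,R \right)} = 3 + Y$
$A{\left(F \right)} = 34 + 2 F^{2}$ ($A{\left(F \right)} = \left(F^{2} + F^{2}\right) + 34 = 2 F^{2} + 34 = 34 + 2 F^{2}$)
$u{\left(V \right)} = \frac{V \left(3 + V\right)}{4}$ ($u{\left(V \right)} = \frac{\left(3 + V\right) V}{4} = \frac{V \left(3 + V\right)}{4}$)
$\frac{u{\left(-57 \right)}}{\sqrt{A{\left(-11 \right)} - 1231}} + \frac{482}{-4581} = \frac{\frac{1}{4} \left(-57\right) \left(3 - 57\right)}{\sqrt{\left(34 + 2 \left(-11\right)^{2}\right) - 1231}} + \frac{482}{-4581} = \frac{\frac{1}{4} \left(-57\right) \left(-54\right)}{\sqrt{\left(34 + 2 \cdot 121\right) - 1231}} + 482 \left(- \frac{1}{4581}\right) = \frac{1539}{2 \sqrt{\left(34 + 242\right) - 1231}} - \frac{482}{4581} = \frac{1539}{2 \sqrt{276 - 1231}} - \frac{482}{4581} = \frac{1539}{2 \sqrt{-955}} - \frac{482}{4581} = \frac{1539}{2 i \sqrt{955}} - \frac{482}{4581} = \frac{1539 \left(- \frac{i \sqrt{955}}{955}\right)}{2} - \frac{482}{4581} = - \frac{1539 i \sqrt{955}}{1910} - \frac{482}{4581} = - \frac{482}{4581} - \frac{1539 i \sqrt{955}}{1910}$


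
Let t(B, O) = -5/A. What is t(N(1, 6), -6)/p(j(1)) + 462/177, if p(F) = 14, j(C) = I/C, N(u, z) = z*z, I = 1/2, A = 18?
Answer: 38513/14868 ≈ 2.5903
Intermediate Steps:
I = ½ ≈ 0.50000
N(u, z) = z²
j(C) = 1/(2*C)
t(B, O) = -5/18
t(N(1, 6), -6)/p(j(1)) + 462/177 = -5/18/14 + 462/177 = -5/18*1/14 + 462*(1/177) = -5/252 + 154/59 = 38513/14868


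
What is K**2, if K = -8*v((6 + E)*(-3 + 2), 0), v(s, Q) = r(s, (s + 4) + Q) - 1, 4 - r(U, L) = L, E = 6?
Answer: 7744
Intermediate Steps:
r(U, L) = 4 - L
v(s, Q) = -1 - Q - s (v(s, Q) = (4 - ((s + 4) + Q)) - 1 = (4 - ((4 + s) + Q)) - 1 = (4 - (4 + Q + s)) - 1 = (4 + (-4 - Q - s)) - 1 = (-Q - s) - 1 = -1 - Q - s)
K = -88 (K = -8*(-1 - 1*0 - (6 + 6)*(-3 + 2)) = -8*(-1 + 0 - 12*(-1)) = -8*(-1 + 0 - 1*(-12)) = -8*(-1 + 0 + 12) = -8*11 = -88)
K**2 = (-88)**2 = 7744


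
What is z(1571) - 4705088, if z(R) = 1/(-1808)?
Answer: -8506799105/1808 ≈ -4.7051e+6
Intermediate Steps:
z(R) = -1/1808
z(1571) - 4705088 = -1/1808 - 4705088 = -8506799105/1808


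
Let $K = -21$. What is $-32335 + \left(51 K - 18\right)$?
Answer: $-33424$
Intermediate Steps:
$-32335 + \left(51 K - 18\right) = -32335 + \left(51 \left(-21\right) - 18\right) = -32335 - 1089 = -33424$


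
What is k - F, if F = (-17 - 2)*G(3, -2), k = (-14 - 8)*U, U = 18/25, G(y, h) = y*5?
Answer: 6729/25 ≈ 269.16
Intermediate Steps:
G(y, h) = 5*y
U = 18/25 (U = 18*(1/25) = 18/25 ≈ 0.72000)
k = -396/25 (k = (-14 - 8)*(18/25) = -22*18/25 = -396/25 ≈ -15.840)
F = -285 (F = (-17 - 2)*(5*3) = -19*15 = -285)
k - F = -396/25 - 1*(-285) = -396/25 + 285 = 6729/25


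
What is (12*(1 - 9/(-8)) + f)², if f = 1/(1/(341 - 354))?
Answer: 625/4 ≈ 156.25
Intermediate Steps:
f = -13 (f = 1/(1/(-13)) = 1/(-1/13) = -13)
(12*(1 - 9/(-8)) + f)² = (12*(1 - 9/(-8)) - 13)² = (12*(1 - 9*(-⅛)) - 13)² = (12*(1 + 9/8) - 13)² = (12*(17/8) - 13)² = (51/2 - 13)² = (25/2)² = 625/4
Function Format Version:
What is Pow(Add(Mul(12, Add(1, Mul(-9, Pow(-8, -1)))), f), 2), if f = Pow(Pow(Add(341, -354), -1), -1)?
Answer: Rational(625, 4) ≈ 156.25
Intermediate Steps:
f = -13 (f = Pow(Pow(-13, -1), -1) = Pow(Rational(-1, 13), -1) = -13)
Pow(Add(Mul(12, Add(1, Mul(-9, Pow(-8, -1)))), f), 2) = Pow(Add(Mul(12, Add(1, Mul(-9, Pow(-8, -1)))), -13), 2) = Pow(Add(Mul(12, Add(1, Mul(-9, Rational(-1, 8)))), -13), 2) = Pow(Add(Mul(12, Add(1, Rational(9, 8))), -13), 2) = Pow(Add(Mul(12, Rational(17, 8)), -13), 2) = Pow(Add(Rational(51, 2), -13), 2) = Pow(Rational(25, 2), 2) = Rational(625, 4)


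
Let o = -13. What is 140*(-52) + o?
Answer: -7293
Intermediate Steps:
140*(-52) + o = 140*(-52) - 13 = -7280 - 13 = -7293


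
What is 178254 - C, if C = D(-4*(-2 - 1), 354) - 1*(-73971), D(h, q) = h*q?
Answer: 100035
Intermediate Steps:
C = 78219 (C = -4*(-2 - 1)*354 - 1*(-73971) = -4*(-3)*354 + 73971 = 12*354 + 73971 = 4248 + 73971 = 78219)
178254 - C = 178254 - 1*78219 = 178254 - 78219 = 100035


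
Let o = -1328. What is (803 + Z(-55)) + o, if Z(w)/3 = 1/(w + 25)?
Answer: -5251/10 ≈ -525.10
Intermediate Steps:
Z(w) = 3/(25 + w) (Z(w) = 3/(w + 25) = 3/(25 + w))
(803 + Z(-55)) + o = (803 + 3/(25 - 55)) - 1328 = (803 + 3/(-30)) - 1328 = (803 + 3*(-1/30)) - 1328 = (803 - ⅒) - 1328 = 8029/10 - 1328 = -5251/10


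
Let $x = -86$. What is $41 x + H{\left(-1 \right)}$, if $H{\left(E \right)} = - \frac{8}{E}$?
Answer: $-3518$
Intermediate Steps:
$41 x + H{\left(-1 \right)} = 41 \left(-86\right) - \frac{8}{-1} = -3526 - -8 = -3526 + 8 = -3518$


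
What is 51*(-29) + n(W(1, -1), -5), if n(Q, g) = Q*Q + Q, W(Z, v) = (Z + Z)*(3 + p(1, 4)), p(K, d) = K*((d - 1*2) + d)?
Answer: -1137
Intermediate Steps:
p(K, d) = K*(-2 + 2*d) (p(K, d) = K*((d - 2) + d) = K*((-2 + d) + d) = K*(-2 + 2*d))
W(Z, v) = 18*Z (W(Z, v) = (Z + Z)*(3 + 2*1*(-1 + 4)) = (2*Z)*(3 + 2*1*3) = (2*Z)*(3 + 6) = (2*Z)*9 = 18*Z)
n(Q, g) = Q + Q**2 (n(Q, g) = Q**2 + Q = Q + Q**2)
51*(-29) + n(W(1, -1), -5) = 51*(-29) + (18*1)*(1 + 18*1) = -1479 + 18*(1 + 18) = -1479 + 18*19 = -1479 + 342 = -1137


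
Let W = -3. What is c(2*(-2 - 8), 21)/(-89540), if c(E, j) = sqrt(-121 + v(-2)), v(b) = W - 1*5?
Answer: -I*sqrt(129)/89540 ≈ -0.00012685*I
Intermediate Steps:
v(b) = -8 (v(b) = -3 - 1*5 = -3 - 5 = -8)
c(E, j) = I*sqrt(129) (c(E, j) = sqrt(-121 - 8) = sqrt(-129) = I*sqrt(129))
c(2*(-2 - 8), 21)/(-89540) = (I*sqrt(129))/(-89540) = (I*sqrt(129))*(-1/89540) = -I*sqrt(129)/89540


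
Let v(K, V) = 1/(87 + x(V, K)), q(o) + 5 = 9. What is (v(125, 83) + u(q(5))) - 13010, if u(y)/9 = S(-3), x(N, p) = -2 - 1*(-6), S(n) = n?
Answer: -1186366/91 ≈ -13037.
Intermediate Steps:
x(N, p) = 4 (x(N, p) = -2 + 6 = 4)
q(o) = 4 (q(o) = -5 + 9 = 4)
u(y) = -27 (u(y) = 9*(-3) = -27)
v(K, V) = 1/91 (v(K, V) = 1/(87 + 4) = 1/91)
(v(125, 83) + u(q(5))) - 13010 = (1/91 - 27) - 13010 = -2456/91 - 13010 = -1186366/91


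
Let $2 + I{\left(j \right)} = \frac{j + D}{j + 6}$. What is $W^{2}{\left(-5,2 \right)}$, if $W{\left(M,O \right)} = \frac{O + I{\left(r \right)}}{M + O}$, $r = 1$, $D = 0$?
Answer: $\frac{1}{441} \approx 0.0022676$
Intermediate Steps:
$I{\left(j \right)} = -2 + \frac{j}{6 + j}$ ($I{\left(j \right)} = -2 + \frac{j + 0}{j + 6} = -2 + \frac{j}{6 + j}$)
$W{\left(M,O \right)} = \frac{- \frac{13}{7} + O}{M + O}$ ($W{\left(M,O \right)} = \frac{O + \frac{-12 - 1}{6 + 1}}{M + O} = \frac{O + \frac{-12 - 1}{7}}{M + O} = \frac{O + \frac{1}{7} \left(-13\right)}{M + O} = \frac{O - \frac{13}{7}}{M + O} = \frac{- \frac{13}{7} + O}{M + O}$)
$W^{2}{\left(-5,2 \right)} = \left(\frac{- \frac{13}{7} + 2}{-5 + 2}\right)^{2} = \left(\frac{1}{-3} \cdot \frac{1}{7}\right)^{2} = \left(\left(- \frac{1}{3}\right) \frac{1}{7}\right)^{2} = \left(- \frac{1}{21}\right)^{2} = \frac{1}{441}$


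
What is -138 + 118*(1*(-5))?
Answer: -728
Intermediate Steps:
-138 + 118*(1*(-5)) = -138 + 118*(-5) = -138 - 590 = -728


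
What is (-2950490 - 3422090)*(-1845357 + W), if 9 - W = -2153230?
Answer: -1962002675560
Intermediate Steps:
W = 2153239 (W = 9 - 1*(-2153230) = 9 + 2153230 = 2153239)
(-2950490 - 3422090)*(-1845357 + W) = (-2950490 - 3422090)*(-1845357 + 2153239) = -6372580*307882 = -1962002675560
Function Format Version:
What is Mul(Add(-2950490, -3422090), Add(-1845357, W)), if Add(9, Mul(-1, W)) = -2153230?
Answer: -1962002675560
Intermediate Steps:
W = 2153239 (W = Add(9, Mul(-1, -2153230)) = Add(9, 2153230) = 2153239)
Mul(Add(-2950490, -3422090), Add(-1845357, W)) = Mul(Add(-2950490, -3422090), Add(-1845357, 2153239)) = Mul(-6372580, 307882) = -1962002675560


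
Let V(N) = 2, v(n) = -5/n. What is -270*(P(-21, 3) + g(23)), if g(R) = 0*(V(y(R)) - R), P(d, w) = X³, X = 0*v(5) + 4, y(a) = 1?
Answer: -17280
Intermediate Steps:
X = 4 (X = 0*(-5/5) + 4 = 0*(-5*⅕) + 4 = 0*(-1) + 4 = 0 + 4 = 4)
P(d, w) = 64 (P(d, w) = 4³ = 64)
g(R) = 0 (g(R) = 0*(2 - R) = 0)
-270*(P(-21, 3) + g(23)) = -270*(64 + 0) = -270*64 = -17280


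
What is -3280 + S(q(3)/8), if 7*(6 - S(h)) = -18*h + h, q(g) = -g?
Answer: -183395/56 ≈ -3274.9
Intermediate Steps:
S(h) = 6 + 17*h/7 (S(h) = 6 - (-18*h + h)/7 = 6 - (-17)*h/7 = 6 + 17*h/7)
-3280 + S(q(3)/8) = -3280 + (6 + 17*(-1*3/8)/7) = -3280 + (6 + 17*(-3*1/8)/7) = -3280 + (6 + (17/7)*(-3/8)) = -3280 + (6 - 51/56) = -3280 + 285/56 = -183395/56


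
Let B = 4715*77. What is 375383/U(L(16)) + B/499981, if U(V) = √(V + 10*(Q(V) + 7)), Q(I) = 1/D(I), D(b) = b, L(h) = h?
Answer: 363055/499981 + 750766*√154/231 ≈ 40333.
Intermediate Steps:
Q(I) = 1/I
B = 363055
U(V) = √(70 + V + 10/V) (U(V) = √(V + 10*(1/V + 7)) = √(V + 10*(7 + 1/V)) = √(V + (70 + 10/V)) = √(70 + V + 10/V))
375383/U(L(16)) + B/499981 = 375383/(√(70 + 16 + 10/16)) + 363055/499981 = 375383/(√(70 + 16 + 10*(1/16))) + 363055*(1/499981) = 375383/(√(70 + 16 + 5/8)) + 363055/499981 = 375383/(√(693/8)) + 363055/499981 = 375383/((3*√154/4)) + 363055/499981 = 375383*(2*√154/231) + 363055/499981 = 750766*√154/231 + 363055/499981 = 363055/499981 + 750766*√154/231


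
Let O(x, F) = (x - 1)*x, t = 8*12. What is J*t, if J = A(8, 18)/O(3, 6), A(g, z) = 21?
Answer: 336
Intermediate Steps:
t = 96
O(x, F) = x*(-1 + x) (O(x, F) = (-1 + x)*x = x*(-1 + x))
J = 7/2 (J = 21/((3*(-1 + 3))) = 21/((3*2)) = 21/6 = 21*(⅙) = 7/2 ≈ 3.5000)
J*t = (7/2)*96 = 336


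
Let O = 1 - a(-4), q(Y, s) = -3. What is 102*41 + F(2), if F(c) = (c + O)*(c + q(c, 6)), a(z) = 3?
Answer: 4182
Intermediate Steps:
O = -2 (O = 1 - 1*3 = 1 - 3 = -2)
F(c) = (-3 + c)*(-2 + c) (F(c) = (c - 2)*(c - 3) = (-2 + c)*(-3 + c) = (-3 + c)*(-2 + c))
102*41 + F(2) = 102*41 + (6 + 2**2 - 5*2) = 4182 + (6 + 4 - 10) = 4182 + 0 = 4182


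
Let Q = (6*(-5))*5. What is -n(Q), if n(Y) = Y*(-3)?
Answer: -450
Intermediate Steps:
Q = -150 (Q = -30*5 = -150)
n(Y) = -3*Y
-n(Q) = -(-3)*(-150) = -1*450 = -450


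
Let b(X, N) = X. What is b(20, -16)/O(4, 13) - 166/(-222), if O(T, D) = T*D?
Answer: 1634/1443 ≈ 1.1324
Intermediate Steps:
O(T, D) = D*T
b(20, -16)/O(4, 13) - 166/(-222) = 20/((13*4)) - 166/(-222) = 20/52 - 166*(-1/222) = 20*(1/52) + 83/111 = 5/13 + 83/111 = 1634/1443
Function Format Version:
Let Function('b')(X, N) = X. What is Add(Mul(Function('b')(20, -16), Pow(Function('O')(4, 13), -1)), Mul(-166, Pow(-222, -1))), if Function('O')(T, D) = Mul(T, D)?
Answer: Rational(1634, 1443) ≈ 1.1324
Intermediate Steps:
Function('O')(T, D) = Mul(D, T)
Add(Mul(Function('b')(20, -16), Pow(Function('O')(4, 13), -1)), Mul(-166, Pow(-222, -1))) = Add(Mul(20, Pow(Mul(13, 4), -1)), Mul(-166, Pow(-222, -1))) = Add(Mul(20, Pow(52, -1)), Mul(-166, Rational(-1, 222))) = Add(Mul(20, Rational(1, 52)), Rational(83, 111)) = Add(Rational(5, 13), Rational(83, 111)) = Rational(1634, 1443)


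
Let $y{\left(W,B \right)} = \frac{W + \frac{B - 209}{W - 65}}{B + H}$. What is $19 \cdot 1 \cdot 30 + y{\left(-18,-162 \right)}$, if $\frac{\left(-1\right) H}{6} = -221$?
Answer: $\frac{55067717}{96612} \approx 569.99$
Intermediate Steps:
$H = 1326$ ($H = \left(-6\right) \left(-221\right) = 1326$)
$y{\left(W,B \right)} = \frac{W + \frac{-209 + B}{-65 + W}}{1326 + B}$ ($y{\left(W,B \right)} = \frac{W + \frac{B - 209}{W - 65}}{B + 1326} = \frac{W + \frac{-209 + B}{-65 + W}}{1326 + B}$)
$19 \cdot 1 \cdot 30 + y{\left(-18,-162 \right)} = 19 \cdot 1 \cdot 30 + \frac{-209 - 162 + \left(-18\right)^{2} - -1170}{-86190 - -10530 + 1326 \left(-18\right) - -2916} = 19 \cdot 30 + \frac{-209 - 162 + 324 + 1170}{-86190 + 10530 - 23868 + 2916} = 570 + \frac{1}{-96612} \cdot 1123 = 570 - \frac{1123}{96612} = \frac{55067717}{96612}$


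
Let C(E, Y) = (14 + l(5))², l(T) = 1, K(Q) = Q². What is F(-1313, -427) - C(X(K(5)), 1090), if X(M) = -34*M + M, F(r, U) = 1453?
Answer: 1228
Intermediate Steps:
X(M) = -33*M
C(E, Y) = 225 (C(E, Y) = (14 + 1)² = 15² = 225)
F(-1313, -427) - C(X(K(5)), 1090) = 1453 - 1*225 = 1453 - 225 = 1228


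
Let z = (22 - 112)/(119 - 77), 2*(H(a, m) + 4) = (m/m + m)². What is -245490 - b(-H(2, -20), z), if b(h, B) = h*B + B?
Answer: -3442125/14 ≈ -2.4587e+5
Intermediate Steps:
H(a, m) = -4 + (1 + m)²/2 (H(a, m) = -4 + (m/m + m)²/2 = -4 + (1 + m)²/2)
z = -15/7 (z = -90/42 = -90*1/42 = -15/7 ≈ -2.1429)
b(h, B) = B + B*h (b(h, B) = B*h + B = B + B*h)
-245490 - b(-H(2, -20), z) = -245490 - (-15)*(1 - (-4 + (1 - 20)²/2))/7 = -245490 - (-15)*(1 - (-4 + (½)*(-19)²))/7 = -245490 - (-15)*(1 - (-4 + (½)*361))/7 = -245490 - (-15)*(1 - (-4 + 361/2))/7 = -245490 - (-15)*(1 - 1*353/2)/7 = -245490 - (-15)*(1 - 353/2)/7 = -245490 - (-15)*(-351)/(7*2) = -245490 - 1*5265/14 = -245490 - 5265/14 = -3442125/14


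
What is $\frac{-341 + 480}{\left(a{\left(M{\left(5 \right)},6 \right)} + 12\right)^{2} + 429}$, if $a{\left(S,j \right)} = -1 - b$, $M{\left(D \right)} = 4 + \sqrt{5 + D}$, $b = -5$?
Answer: $\frac{139}{685} \approx 0.20292$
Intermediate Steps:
$a{\left(S,j \right)} = 4$ ($a{\left(S,j \right)} = -1 - -5 = -1 + 5 = 4$)
$\frac{-341 + 480}{\left(a{\left(M{\left(5 \right)},6 \right)} + 12\right)^{2} + 429} = \frac{-341 + 480}{\left(4 + 12\right)^{2} + 429} = \frac{139}{16^{2} + 429} = \frac{139}{256 + 429} = \frac{139}{685}$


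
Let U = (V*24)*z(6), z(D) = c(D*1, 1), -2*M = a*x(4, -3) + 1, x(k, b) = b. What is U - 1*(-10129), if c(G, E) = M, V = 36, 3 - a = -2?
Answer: 16177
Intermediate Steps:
a = 5 (a = 3 - 1*(-2) = 3 + 2 = 5)
M = 7 (M = -(5*(-3) + 1)/2 = -(-15 + 1)/2 = -1/2*(-14) = 7)
c(G, E) = 7
z(D) = 7
U = 6048 (U = (36*24)*7 = 864*7 = 6048)
U - 1*(-10129) = 6048 - 1*(-10129) = 6048 + 10129 = 16177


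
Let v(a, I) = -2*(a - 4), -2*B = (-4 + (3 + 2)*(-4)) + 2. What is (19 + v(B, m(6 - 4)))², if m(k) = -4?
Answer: 25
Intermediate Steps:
B = 11 (B = -((-4 + (3 + 2)*(-4)) + 2)/2 = -((-4 + 5*(-4)) + 2)/2 = -((-4 - 20) + 2)/2 = -(-24 + 2)/2 = -½*(-22) = 11)
v(a, I) = 8 - 2*a (v(a, I) = -2*(-4 + a) = 8 - 2*a)
(19 + v(B, m(6 - 4)))² = (19 + (8 - 2*11))² = (19 + (8 - 22))² = (19 - 14)² = 5² = 25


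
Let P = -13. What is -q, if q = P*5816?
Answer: 75608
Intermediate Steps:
q = -75608 (q = -13*5816 = -75608)
-q = -1*(-75608) = 75608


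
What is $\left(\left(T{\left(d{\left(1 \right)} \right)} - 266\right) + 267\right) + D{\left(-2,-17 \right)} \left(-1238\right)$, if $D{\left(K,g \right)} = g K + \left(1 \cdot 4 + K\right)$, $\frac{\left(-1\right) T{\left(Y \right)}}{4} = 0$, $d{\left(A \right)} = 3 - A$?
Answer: $-44567$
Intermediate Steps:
$T{\left(Y \right)} = 0$ ($T{\left(Y \right)} = \left(-4\right) 0 = 0$)
$D{\left(K,g \right)} = 4 + K + K g$ ($D{\left(K,g \right)} = K g + \left(4 + K\right) = 4 + K + K g$)
$\left(\left(T{\left(d{\left(1 \right)} \right)} - 266\right) + 267\right) + D{\left(-2,-17 \right)} \left(-1238\right) = \left(\left(0 - 266\right) + 267\right) + \left(4 - 2 - -34\right) \left(-1238\right) = \left(-266 + 267\right) + \left(4 - 2 + 34\right) \left(-1238\right) = 1 + 36 \left(-1238\right) = 1 - 44568 = -44567$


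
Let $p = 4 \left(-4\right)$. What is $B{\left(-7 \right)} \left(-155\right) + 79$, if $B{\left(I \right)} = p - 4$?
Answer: $3179$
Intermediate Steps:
$p = -16$
$B{\left(I \right)} = -20$ ($B{\left(I \right)} = -16 - 4 = -20$)
$B{\left(-7 \right)} \left(-155\right) + 79 = \left(-20\right) \left(-155\right) + 79 = 3100 + 79 = 3179$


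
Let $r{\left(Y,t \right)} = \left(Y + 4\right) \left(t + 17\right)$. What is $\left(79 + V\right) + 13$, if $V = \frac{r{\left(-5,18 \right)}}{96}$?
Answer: $\frac{8797}{96} \approx 91.635$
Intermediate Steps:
$r{\left(Y,t \right)} = \left(4 + Y\right) \left(17 + t\right)$
$V = - \frac{35}{96}$ ($V = \frac{68 + 4 \cdot 18 + 17 \left(-5\right) - 90}{96} = \left(68 + 72 - 85 - 90\right) \frac{1}{96} = \left(-35\right) \frac{1}{96} = - \frac{35}{96} \approx -0.36458$)
$\left(79 + V\right) + 13 = \left(79 - \frac{35}{96}\right) + 13 = \frac{7549}{96} + 13 = \frac{8797}{96}$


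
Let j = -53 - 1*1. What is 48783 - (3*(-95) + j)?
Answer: 49122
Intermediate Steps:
j = -54 (j = -53 - 1 = -54)
48783 - (3*(-95) + j) = 48783 - (3*(-95) - 54) = 48783 - (-285 - 54) = 48783 - 1*(-339) = 48783 + 339 = 49122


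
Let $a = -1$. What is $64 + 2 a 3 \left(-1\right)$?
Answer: $70$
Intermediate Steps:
$64 + 2 a 3 \left(-1\right) = 64 + 2 \left(-1\right) 3 \left(-1\right) = 64 + \left(-2\right) 3 \left(-1\right) = 64 - -6 = 64 + 6 = 70$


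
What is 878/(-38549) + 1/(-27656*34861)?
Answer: -846493724997/37165700590984 ≈ -0.022776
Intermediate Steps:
878/(-38549) + 1/(-27656*34861) = 878*(-1/38549) - 1/27656*1/34861 = -878/38549 - 1/964115816 = -846493724997/37165700590984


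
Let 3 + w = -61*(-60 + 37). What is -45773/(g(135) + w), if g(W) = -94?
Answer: -45773/1306 ≈ -35.048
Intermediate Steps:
w = 1400 (w = -3 - 61*(-60 + 37) = -3 - 61*(-23) = -3 + 1403 = 1400)
-45773/(g(135) + w) = -45773/(-94 + 1400) = -45773/1306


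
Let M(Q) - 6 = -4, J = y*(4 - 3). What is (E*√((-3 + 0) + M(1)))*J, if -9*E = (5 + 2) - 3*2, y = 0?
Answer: 0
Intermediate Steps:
J = 0 (J = 0*(4 - 3) = 0*1 = 0)
M(Q) = 2 (M(Q) = 6 - 4 = 2)
E = -⅑ (E = -((5 + 2) - 3*2)/9 = -(7 - 6)/9 = -⅑*1 = -⅑ ≈ -0.11111)
(E*√((-3 + 0) + M(1)))*J = -√((-3 + 0) + 2)/9*0 = -√(-3 + 2)/9*0 = -I/9*0 = 0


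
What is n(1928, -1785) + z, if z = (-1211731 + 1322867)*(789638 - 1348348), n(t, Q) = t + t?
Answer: -62092790704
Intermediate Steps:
n(t, Q) = 2*t
z = -62092794560 (z = 111136*(-558710) = -62092794560)
n(1928, -1785) + z = 2*1928 - 62092794560 = 3856 - 62092794560 = -62092790704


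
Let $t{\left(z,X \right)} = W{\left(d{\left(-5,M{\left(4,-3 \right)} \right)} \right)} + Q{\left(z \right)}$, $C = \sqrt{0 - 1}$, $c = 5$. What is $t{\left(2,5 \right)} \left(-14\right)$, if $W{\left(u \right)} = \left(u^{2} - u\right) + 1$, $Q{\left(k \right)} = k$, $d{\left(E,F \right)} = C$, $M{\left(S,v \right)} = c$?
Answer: $-28 + 14 i \approx -28.0 + 14.0 i$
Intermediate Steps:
$C = i$ ($C = \sqrt{-1} = i \approx 1.0 i$)
$M{\left(S,v \right)} = 5$
$d{\left(E,F \right)} = i$
$W{\left(u \right)} = 1 + u^{2} - u$
$t{\left(z,X \right)} = z - i$ ($t{\left(z,X \right)} = \left(1 + i^{2} - i\right) + z = \left(1 - 1 - i\right) + z = - i + z = z - i$)
$t{\left(2,5 \right)} \left(-14\right) = \left(2 - i\right) \left(-14\right) = -28 + 14 i$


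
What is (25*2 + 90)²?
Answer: 19600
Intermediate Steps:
(25*2 + 90)² = (50 + 90)² = 140² = 19600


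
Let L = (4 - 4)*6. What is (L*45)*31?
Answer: 0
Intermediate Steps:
L = 0 (L = 0*6 = 0)
(L*45)*31 = (0*45)*31 = 0*31 = 0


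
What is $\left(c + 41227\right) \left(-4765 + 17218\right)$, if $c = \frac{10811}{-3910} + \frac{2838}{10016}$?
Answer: $\frac{5026210355834493}{9790640} \approx 5.1337 \cdot 10^{8}$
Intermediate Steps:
$c = - \frac{24296599}{9790640}$ ($c = 10811 \left(- \frac{1}{3910}\right) + 2838 \cdot \frac{1}{10016} = - \frac{10811}{3910} + \frac{1419}{5008} = - \frac{24296599}{9790640} \approx -2.4816$)
$\left(c + 41227\right) \left(-4765 + 17218\right) = \left(- \frac{24296599}{9790640} + 41227\right) \left(-4765 + 17218\right) = \frac{403614418681}{9790640} \cdot 12453 = \frac{5026210355834493}{9790640}$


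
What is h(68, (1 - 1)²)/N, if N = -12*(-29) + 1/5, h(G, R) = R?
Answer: 0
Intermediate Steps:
N = 1741/5 (N = 348 + ⅕ = 1741/5 ≈ 348.20)
h(68, (1 - 1)²)/N = (1 - 1)²/(1741/5) = 0²*(5/1741) = 0*(5/1741) = 0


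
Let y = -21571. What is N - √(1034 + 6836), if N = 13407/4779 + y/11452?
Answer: 16816385/18243036 - √7870 ≈ -87.791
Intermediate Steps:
N = 16816385/18243036 (N = 13407/4779 - 21571/11452 = 13407*(1/4779) - 21571*1/11452 = 4469/1593 - 21571/11452 = 16816385/18243036 ≈ 0.92180)
N - √(1034 + 6836) = 16816385/18243036 - √(1034 + 6836) = 16816385/18243036 - √7870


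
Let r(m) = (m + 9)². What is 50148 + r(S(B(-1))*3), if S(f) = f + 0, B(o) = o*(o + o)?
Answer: 50373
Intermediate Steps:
B(o) = 2*o² (B(o) = o*(2*o) = 2*o²)
S(f) = f
r(m) = (9 + m)²
50148 + r(S(B(-1))*3) = 50148 + (9 + (2*(-1)²)*3)² = 50148 + (9 + (2*1)*3)² = 50148 + (9 + 2*3)² = 50148 + (9 + 6)² = 50148 + 15² = 50148 + 225 = 50373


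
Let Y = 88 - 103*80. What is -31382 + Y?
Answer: -39534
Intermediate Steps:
Y = -8152 (Y = 88 - 8240 = -8152)
-31382 + Y = -31382 - 8152 = -39534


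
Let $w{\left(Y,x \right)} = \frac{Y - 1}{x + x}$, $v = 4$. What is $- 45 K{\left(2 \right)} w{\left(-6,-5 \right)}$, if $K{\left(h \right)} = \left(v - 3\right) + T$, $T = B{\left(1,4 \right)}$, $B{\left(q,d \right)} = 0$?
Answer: $- \frac{63}{2} \approx -31.5$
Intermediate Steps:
$T = 0$
$w{\left(Y,x \right)} = \frac{-1 + Y}{2 x}$
$K{\left(h \right)} = 1$ ($K{\left(h \right)} = \left(4 - 3\right) + 0 = 1 + 0 = 1$)
$- 45 K{\left(2 \right)} w{\left(-6,-5 \right)} = \left(-45\right) 1 \frac{-1 - 6}{2 \left(-5\right)} = - 45 \cdot \frac{1}{2} \left(- \frac{1}{5}\right) \left(-7\right) = \left(-45\right) \frac{7}{10} = - \frac{63}{2}$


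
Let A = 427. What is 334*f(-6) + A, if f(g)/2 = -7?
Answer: -4249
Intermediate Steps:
f(g) = -14 (f(g) = 2*(-7) = -14)
334*f(-6) + A = 334*(-14) + 427 = -4676 + 427 = -4249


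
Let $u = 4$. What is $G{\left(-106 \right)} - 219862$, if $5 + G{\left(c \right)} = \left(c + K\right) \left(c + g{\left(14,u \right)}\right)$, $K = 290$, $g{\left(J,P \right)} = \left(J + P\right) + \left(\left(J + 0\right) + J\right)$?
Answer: $-230907$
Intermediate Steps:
$g{\left(J,P \right)} = P + 3 J$ ($g{\left(J,P \right)} = \left(J + P\right) + \left(J + J\right) = \left(J + P\right) + 2 J = P + 3 J$)
$G{\left(c \right)} = -5 + \left(46 + c\right) \left(290 + c\right)$ ($G{\left(c \right)} = -5 + \left(c + 290\right) \left(c + \left(4 + 3 \cdot 14\right)\right) = -5 + \left(290 + c\right) \left(c + \left(4 + 42\right)\right) = -5 + \left(290 + c\right) \left(c + 46\right) = -5 + \left(290 + c\right) \left(46 + c\right) = -5 + \left(46 + c\right) \left(290 + c\right)$)
$G{\left(-106 \right)} - 219862 = \left(13335 + \left(-106\right)^{2} + 336 \left(-106\right)\right) - 219862 = \left(13335 + 11236 - 35616\right) - 219862 = -11045 - 219862 = -230907$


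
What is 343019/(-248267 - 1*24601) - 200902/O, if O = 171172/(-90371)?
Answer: 1238513706921247/11676840324 ≈ 1.0607e+5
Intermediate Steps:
O = -171172/90371 (O = 171172*(-1/90371) = -171172/90371 ≈ -1.8941)
343019/(-248267 - 1*24601) - 200902/O = 343019/(-248267 - 1*24601) - 200902/(-171172/90371) = 343019/(-248267 - 24601) - 200902*(-90371/171172) = 343019/(-272868) + 9077857321/85586 = 343019*(-1/272868) + 9077857321/85586 = -343019/272868 + 9077857321/85586 = 1238513706921247/11676840324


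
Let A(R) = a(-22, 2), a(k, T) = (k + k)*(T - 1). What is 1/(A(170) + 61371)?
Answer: 1/61327 ≈ 1.6306e-5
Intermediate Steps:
a(k, T) = 2*k*(-1 + T) (a(k, T) = (2*k)*(-1 + T) = 2*k*(-1 + T))
A(R) = -44 (A(R) = 2*(-22)*(-1 + 2) = 2*(-22)*1 = -44)
1/(A(170) + 61371) = 1/(-44 + 61371) = 1/61327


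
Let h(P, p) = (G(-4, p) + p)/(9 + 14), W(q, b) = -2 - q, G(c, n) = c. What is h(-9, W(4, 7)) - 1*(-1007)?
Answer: 23151/23 ≈ 1006.6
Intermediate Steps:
h(P, p) = -4/23 + p/23 (h(P, p) = (-4 + p)/(9 + 14) = (-4 + p)/23 = (-4 + p)*(1/23) = -4/23 + p/23)
h(-9, W(4, 7)) - 1*(-1007) = (-4/23 + (-2 - 1*4)/23) - 1*(-1007) = (-4/23 + (-2 - 4)/23) + 1007 = (-4/23 + (1/23)*(-6)) + 1007 = (-4/23 - 6/23) + 1007 = -10/23 + 1007 = 23151/23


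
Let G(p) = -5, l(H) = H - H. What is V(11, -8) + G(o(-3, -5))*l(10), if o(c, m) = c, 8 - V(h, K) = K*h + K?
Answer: 104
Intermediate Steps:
V(h, K) = 8 - K - K*h (V(h, K) = 8 - (K*h + K) = 8 - (K + K*h) = 8 + (-K - K*h) = 8 - K - K*h)
l(H) = 0
V(11, -8) + G(o(-3, -5))*l(10) = (8 - 1*(-8) - 1*(-8)*11) - 5*0 = (8 + 8 + 88) + 0 = 104 + 0 = 104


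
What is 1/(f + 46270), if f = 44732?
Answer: 1/91002 ≈ 1.0989e-5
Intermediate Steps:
1/(f + 46270) = 1/(44732 + 46270) = 1/91002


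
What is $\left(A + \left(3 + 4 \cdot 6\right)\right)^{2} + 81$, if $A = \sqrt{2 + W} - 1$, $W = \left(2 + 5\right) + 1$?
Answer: $767 + 52 \sqrt{10} \approx 931.44$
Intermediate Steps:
$W = 8$ ($W = 7 + 1 = 8$)
$A = -1 + \sqrt{10}$ ($A = \sqrt{2 + 8} - 1 = \sqrt{10} - 1 = -1 + \sqrt{10} \approx 2.1623$)
$\left(A + \left(3 + 4 \cdot 6\right)\right)^{2} + 81 = \left(\left(-1 + \sqrt{10}\right) + \left(3 + 4 \cdot 6\right)\right)^{2} + 81 = \left(\left(-1 + \sqrt{10}\right) + \left(3 + 24\right)\right)^{2} + 81 = \left(\left(-1 + \sqrt{10}\right) + 27\right)^{2} + 81 = \left(26 + \sqrt{10}\right)^{2} + 81 = 81 + \left(26 + \sqrt{10}\right)^{2}$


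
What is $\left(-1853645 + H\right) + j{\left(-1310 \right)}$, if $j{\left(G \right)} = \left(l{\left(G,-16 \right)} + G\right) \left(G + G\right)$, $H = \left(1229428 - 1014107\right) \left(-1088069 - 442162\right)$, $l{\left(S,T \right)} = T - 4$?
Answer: $-329489238196$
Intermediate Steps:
$l{\left(S,T \right)} = -4 + T$ ($l{\left(S,T \right)} = T - 4 = -4 + T$)
$H = -329490869151$ ($H = 215321 \left(-1530231\right) = -329490869151$)
$j{\left(G \right)} = 2 G \left(-20 + G\right)$ ($j{\left(G \right)} = \left(\left(-4 - 16\right) + G\right) \left(G + G\right) = \left(-20 + G\right) 2 G = 2 G \left(-20 + G\right)$)
$\left(-1853645 + H\right) + j{\left(-1310 \right)} = \left(-1853645 - 329490869151\right) + 2 \left(-1310\right) \left(-20 - 1310\right) = -329492722796 + 2 \left(-1310\right) \left(-1330\right) = -329492722796 + 3484600 = -329489238196$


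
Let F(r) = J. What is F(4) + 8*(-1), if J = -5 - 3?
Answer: -16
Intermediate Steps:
J = -8
F(r) = -8
F(4) + 8*(-1) = -8 + 8*(-1) = -8 - 8 = -16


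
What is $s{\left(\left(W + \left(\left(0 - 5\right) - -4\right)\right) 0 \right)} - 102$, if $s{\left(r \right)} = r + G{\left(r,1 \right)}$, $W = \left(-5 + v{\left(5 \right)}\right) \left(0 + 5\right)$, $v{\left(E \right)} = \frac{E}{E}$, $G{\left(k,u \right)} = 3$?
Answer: $-99$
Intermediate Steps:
$v{\left(E \right)} = 1$
$W = -20$ ($W = \left(-5 + 1\right) \left(0 + 5\right) = \left(-4\right) 5 = -20$)
$s{\left(r \right)} = 3 + r$ ($s{\left(r \right)} = r + 3 = 3 + r$)
$s{\left(\left(W + \left(\left(0 - 5\right) - -4\right)\right) 0 \right)} - 102 = \left(3 + \left(-20 + \left(\left(0 - 5\right) - -4\right)\right) 0\right) - 102 = \left(3 + \left(-20 + \left(-5 + 4\right)\right) 0\right) - 102 = \left(3 + \left(-20 - 1\right) 0\right) - 102 = \left(3 - 0\right) - 102 = \left(3 + 0\right) - 102 = 3 - 102 = -99$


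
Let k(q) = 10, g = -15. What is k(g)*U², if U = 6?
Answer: 360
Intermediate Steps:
k(g)*U² = 10*6² = 10*36 = 360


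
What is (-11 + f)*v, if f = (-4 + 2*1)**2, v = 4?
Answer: -28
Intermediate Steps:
f = 4 (f = (-4 + 2)**2 = (-2)**2 = 4)
(-11 + f)*v = (-11 + 4)*4 = -7*4 = -28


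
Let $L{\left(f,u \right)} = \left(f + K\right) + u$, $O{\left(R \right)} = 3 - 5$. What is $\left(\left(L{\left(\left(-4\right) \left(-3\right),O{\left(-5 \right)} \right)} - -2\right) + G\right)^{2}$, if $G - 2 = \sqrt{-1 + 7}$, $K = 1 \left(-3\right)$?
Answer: $\left(11 + \sqrt{6}\right)^{2} \approx 180.89$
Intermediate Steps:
$K = -3$
$O{\left(R \right)} = -2$ ($O{\left(R \right)} = 3 - 5 = -2$)
$L{\left(f,u \right)} = -3 + f + u$ ($L{\left(f,u \right)} = \left(f - 3\right) + u = \left(-3 + f\right) + u = -3 + f + u$)
$G = 2 + \sqrt{6}$ ($G = 2 + \sqrt{-1 + 7} = 2 + \sqrt{6} \approx 4.4495$)
$\left(\left(L{\left(\left(-4\right) \left(-3\right),O{\left(-5 \right)} \right)} - -2\right) + G\right)^{2} = \left(\left(\left(-3 - -12 - 2\right) - -2\right) + \left(2 + \sqrt{6}\right)\right)^{2} = \left(\left(\left(-3 + 12 - 2\right) + 2\right) + \left(2 + \sqrt{6}\right)\right)^{2} = \left(\left(7 + 2\right) + \left(2 + \sqrt{6}\right)\right)^{2} = \left(9 + \left(2 + \sqrt{6}\right)\right)^{2} = \left(11 + \sqrt{6}\right)^{2}$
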